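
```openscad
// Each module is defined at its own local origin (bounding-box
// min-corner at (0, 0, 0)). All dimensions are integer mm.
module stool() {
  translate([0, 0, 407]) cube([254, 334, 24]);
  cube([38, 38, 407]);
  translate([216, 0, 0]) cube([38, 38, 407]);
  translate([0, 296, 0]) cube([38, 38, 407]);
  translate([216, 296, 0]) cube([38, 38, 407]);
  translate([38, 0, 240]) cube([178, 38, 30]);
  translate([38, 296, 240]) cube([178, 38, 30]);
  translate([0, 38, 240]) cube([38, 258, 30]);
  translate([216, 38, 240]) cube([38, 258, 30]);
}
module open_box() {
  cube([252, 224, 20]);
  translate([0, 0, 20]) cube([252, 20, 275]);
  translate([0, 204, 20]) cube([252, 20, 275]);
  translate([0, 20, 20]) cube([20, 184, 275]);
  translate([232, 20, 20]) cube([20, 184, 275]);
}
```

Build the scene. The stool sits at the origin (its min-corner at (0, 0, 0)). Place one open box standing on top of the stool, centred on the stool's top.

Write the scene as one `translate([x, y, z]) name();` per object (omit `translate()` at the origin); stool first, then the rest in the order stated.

stool();
translate([1, 55, 431]) open_box();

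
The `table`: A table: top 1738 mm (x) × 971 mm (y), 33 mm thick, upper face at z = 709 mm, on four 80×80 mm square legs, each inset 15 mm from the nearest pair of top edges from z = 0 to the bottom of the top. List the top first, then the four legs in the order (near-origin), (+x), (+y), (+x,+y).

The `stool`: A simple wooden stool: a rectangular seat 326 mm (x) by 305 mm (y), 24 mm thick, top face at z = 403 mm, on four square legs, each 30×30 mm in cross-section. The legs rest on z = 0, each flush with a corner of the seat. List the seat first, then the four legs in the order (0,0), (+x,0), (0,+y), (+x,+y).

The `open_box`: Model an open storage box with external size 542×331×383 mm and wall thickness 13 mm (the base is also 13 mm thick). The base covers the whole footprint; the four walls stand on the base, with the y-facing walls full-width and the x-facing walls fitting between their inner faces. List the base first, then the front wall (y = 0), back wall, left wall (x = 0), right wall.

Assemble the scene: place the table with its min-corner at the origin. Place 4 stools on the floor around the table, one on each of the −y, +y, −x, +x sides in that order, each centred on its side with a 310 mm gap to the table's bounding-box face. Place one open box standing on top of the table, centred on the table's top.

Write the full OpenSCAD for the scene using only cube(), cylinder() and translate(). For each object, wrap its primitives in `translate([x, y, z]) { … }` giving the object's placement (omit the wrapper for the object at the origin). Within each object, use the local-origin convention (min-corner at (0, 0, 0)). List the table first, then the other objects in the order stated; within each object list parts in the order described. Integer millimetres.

translate([0, 0, 676]) cube([1738, 971, 33]);
translate([15, 15, 0]) cube([80, 80, 676]);
translate([1643, 15, 0]) cube([80, 80, 676]);
translate([15, 876, 0]) cube([80, 80, 676]);
translate([1643, 876, 0]) cube([80, 80, 676]);
translate([706, -615, 0]) {
  translate([0, 0, 379]) cube([326, 305, 24]);
  cube([30, 30, 379]);
  translate([296, 0, 0]) cube([30, 30, 379]);
  translate([0, 275, 0]) cube([30, 30, 379]);
  translate([296, 275, 0]) cube([30, 30, 379]);
}
translate([706, 1281, 0]) {
  translate([0, 0, 379]) cube([326, 305, 24]);
  cube([30, 30, 379]);
  translate([296, 0, 0]) cube([30, 30, 379]);
  translate([0, 275, 0]) cube([30, 30, 379]);
  translate([296, 275, 0]) cube([30, 30, 379]);
}
translate([-636, 333, 0]) {
  translate([0, 0, 379]) cube([326, 305, 24]);
  cube([30, 30, 379]);
  translate([296, 0, 0]) cube([30, 30, 379]);
  translate([0, 275, 0]) cube([30, 30, 379]);
  translate([296, 275, 0]) cube([30, 30, 379]);
}
translate([2048, 333, 0]) {
  translate([0, 0, 379]) cube([326, 305, 24]);
  cube([30, 30, 379]);
  translate([296, 0, 0]) cube([30, 30, 379]);
  translate([0, 275, 0]) cube([30, 30, 379]);
  translate([296, 275, 0]) cube([30, 30, 379]);
}
translate([598, 320, 709]) {
  cube([542, 331, 13]);
  translate([0, 0, 13]) cube([542, 13, 370]);
  translate([0, 318, 13]) cube([542, 13, 370]);
  translate([0, 13, 13]) cube([13, 305, 370]);
  translate([529, 13, 13]) cube([13, 305, 370]);
}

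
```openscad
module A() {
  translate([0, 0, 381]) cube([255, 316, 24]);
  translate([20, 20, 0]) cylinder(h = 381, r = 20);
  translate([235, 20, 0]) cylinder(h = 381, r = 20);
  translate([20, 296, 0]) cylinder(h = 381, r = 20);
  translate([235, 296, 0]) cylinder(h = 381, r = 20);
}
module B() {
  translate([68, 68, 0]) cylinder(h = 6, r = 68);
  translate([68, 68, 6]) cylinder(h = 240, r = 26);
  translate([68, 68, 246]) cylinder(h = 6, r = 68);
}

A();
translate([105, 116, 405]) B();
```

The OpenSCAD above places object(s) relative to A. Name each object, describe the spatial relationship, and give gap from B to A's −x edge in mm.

The spool's min-x is at 105; the stool's min-x is 0; gap = 105 mm.

A is a stool. B is a spool. The spool is on top of the stool. The gap from the spool to the stool's −x edge is 105 mm.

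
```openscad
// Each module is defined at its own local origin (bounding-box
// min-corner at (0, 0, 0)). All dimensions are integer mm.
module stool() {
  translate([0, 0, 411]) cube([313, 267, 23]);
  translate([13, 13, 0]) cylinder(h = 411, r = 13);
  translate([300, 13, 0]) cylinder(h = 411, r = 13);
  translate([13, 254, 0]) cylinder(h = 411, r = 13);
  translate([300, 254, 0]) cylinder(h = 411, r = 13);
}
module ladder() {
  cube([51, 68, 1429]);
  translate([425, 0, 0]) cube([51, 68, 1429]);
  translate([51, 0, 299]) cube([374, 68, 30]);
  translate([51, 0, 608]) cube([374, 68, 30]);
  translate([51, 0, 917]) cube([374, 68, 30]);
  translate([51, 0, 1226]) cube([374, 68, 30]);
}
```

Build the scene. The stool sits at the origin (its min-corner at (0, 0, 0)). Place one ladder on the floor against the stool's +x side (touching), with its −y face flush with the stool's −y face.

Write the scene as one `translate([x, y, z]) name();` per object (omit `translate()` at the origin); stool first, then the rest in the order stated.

stool();
translate([313, 0, 0]) ladder();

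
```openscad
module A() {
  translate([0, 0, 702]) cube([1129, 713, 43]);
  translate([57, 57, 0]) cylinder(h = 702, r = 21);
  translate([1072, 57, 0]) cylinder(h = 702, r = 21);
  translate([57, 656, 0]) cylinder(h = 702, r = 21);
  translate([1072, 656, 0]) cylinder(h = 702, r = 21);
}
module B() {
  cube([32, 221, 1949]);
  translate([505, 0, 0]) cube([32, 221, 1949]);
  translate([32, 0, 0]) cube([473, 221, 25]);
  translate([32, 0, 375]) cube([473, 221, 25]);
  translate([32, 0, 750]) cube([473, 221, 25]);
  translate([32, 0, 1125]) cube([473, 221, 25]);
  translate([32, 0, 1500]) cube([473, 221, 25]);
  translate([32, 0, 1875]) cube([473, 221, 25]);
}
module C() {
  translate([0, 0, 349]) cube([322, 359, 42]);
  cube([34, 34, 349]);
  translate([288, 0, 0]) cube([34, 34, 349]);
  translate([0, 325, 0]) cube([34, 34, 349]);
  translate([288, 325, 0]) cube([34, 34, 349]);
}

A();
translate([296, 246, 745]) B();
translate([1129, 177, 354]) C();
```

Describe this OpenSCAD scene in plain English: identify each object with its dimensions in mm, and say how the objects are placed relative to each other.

A is a table with a 1129×713 mm rectangular top, 43 mm thick, top surface at z = 745 mm, supported by four round legs of 42 mm diameter, each leg's bounding box inset 36 mm from the nearest pair of top edges, running from the floor.

B is a bookshelf 537 mm wide overall, 221 mm deep and 1949 mm tall. The two sides are 32 mm thick vertical panels. 6 horizontal shelves of 25 mm thickness span between the inner faces of the sides; the lowest shelf sits on the floor and shelves are stacked with a clear vertical gap of 350 mm between each pair.

C is a four-legged stool. The seat is a 322×359×42 mm slab whose top surface is at z = 391 mm; four square legs, each 34×34 mm in cross-section, run from the floor (z = 0) to the underside of the seat, each flush with a corner of the seat.

The bookshelf is on top of the table, centred. The stool is beside the table with their tops flush at z = 745.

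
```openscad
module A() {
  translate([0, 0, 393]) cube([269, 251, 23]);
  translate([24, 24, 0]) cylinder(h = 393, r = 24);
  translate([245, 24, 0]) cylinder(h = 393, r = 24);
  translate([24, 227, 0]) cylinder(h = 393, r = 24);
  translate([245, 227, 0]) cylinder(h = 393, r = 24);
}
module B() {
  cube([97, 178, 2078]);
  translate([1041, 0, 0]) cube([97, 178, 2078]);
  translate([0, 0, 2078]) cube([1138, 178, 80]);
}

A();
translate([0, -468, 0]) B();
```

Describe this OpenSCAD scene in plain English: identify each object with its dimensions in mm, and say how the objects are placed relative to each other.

A is a four-legged stool. The seat is a 269×251×23 mm slab whose top surface is at z = 416 mm; four round legs, each 48 mm in diameter, run from the floor (z = 0) to the underside of the seat, each leg's axis is inset half a diameter from the nearest pair of seat edges (so the leg's bounding box is flush with the corner).

B is a rectangular door frame: two vertical jambs of 97×178 mm section, 2078 mm tall, with a clear opening 944 mm wide between their inner faces. A header 80 mm tall and 178 mm deep lies on top of the jambs and spans the full outside width.

The door frame is on the floor beside the stool on its −y side.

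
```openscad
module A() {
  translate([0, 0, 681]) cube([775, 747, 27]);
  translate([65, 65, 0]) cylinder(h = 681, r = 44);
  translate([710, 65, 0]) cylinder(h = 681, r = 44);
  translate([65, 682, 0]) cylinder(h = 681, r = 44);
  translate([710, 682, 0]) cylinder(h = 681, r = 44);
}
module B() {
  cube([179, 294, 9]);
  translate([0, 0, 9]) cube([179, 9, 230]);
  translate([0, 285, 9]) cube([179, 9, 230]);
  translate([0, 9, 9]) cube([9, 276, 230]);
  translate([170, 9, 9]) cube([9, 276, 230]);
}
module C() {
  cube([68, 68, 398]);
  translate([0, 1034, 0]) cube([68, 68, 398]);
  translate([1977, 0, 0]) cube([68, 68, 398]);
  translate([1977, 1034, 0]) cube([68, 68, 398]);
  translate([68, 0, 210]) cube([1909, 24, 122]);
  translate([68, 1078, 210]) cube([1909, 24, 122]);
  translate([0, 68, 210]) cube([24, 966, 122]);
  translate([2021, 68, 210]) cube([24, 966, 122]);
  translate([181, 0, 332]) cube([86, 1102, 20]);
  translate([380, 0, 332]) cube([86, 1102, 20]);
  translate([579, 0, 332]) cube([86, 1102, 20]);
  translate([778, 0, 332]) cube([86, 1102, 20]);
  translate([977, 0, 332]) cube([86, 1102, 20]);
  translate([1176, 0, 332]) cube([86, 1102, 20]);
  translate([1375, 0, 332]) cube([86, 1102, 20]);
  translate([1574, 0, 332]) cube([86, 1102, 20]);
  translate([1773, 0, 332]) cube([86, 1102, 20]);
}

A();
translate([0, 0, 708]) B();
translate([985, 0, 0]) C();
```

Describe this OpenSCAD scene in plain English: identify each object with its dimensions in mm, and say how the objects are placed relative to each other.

A is a rectangular dining table. The top is 775×747×27 mm with its upper surface at z = 708 mm. It stands on four round legs of 88 mm diameter, each leg's bounding box inset 21 mm from the nearest pair of top edges, running from the floor to the underside of the top.

B is an open-topped rectangular box: outside dimensions 179×294×239 mm, with a uniform wall and base thickness of 9 mm. The base is a full 179×294 slab on the floor; four walls sit on top of the base. The front and back walls (the −y and +y sides) span the full width; the two side walls fit between them.

C is a bed frame 2045 mm long (x) by 1102 mm wide (y). Four 68×68 mm corner posts, 398 mm tall, at the corners of the footprint. Four rails of 24 mm thickness and 122 mm height run between adjacent posts with their undersides at z = 210 mm, their outer faces flush with the outside of the frame (the two x-running rails run between the posts' inner faces; the two y-running rails run between the posts' inner faces). 9 slats, each 86 mm wide (x) and 20 mm thick, lie across the top of the two x-running rails, running the full 1102 mm width of the frame in y; the slats are evenly spaced along x between the inner faces of the end posts with equal gaps (rounded down to the nearest mm) at the −x end and between each pair — any rounding remainder accumulates at the +x end.

The open box is on top of the table. The bed frame is on the floor beside the table on its +x side.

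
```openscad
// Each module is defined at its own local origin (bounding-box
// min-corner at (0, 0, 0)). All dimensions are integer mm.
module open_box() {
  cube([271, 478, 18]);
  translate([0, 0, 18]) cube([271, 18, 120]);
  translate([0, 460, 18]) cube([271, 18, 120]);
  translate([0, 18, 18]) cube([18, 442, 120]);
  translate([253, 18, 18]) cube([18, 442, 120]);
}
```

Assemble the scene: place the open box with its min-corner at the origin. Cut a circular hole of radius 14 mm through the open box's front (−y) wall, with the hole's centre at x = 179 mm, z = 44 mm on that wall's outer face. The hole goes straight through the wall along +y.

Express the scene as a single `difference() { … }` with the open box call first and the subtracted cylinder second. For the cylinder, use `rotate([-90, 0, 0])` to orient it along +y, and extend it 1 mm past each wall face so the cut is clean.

difference() {
  open_box();
  translate([179, -1, 44]) rotate([-90, 0, 0]) cylinder(h = 20, r = 14);
}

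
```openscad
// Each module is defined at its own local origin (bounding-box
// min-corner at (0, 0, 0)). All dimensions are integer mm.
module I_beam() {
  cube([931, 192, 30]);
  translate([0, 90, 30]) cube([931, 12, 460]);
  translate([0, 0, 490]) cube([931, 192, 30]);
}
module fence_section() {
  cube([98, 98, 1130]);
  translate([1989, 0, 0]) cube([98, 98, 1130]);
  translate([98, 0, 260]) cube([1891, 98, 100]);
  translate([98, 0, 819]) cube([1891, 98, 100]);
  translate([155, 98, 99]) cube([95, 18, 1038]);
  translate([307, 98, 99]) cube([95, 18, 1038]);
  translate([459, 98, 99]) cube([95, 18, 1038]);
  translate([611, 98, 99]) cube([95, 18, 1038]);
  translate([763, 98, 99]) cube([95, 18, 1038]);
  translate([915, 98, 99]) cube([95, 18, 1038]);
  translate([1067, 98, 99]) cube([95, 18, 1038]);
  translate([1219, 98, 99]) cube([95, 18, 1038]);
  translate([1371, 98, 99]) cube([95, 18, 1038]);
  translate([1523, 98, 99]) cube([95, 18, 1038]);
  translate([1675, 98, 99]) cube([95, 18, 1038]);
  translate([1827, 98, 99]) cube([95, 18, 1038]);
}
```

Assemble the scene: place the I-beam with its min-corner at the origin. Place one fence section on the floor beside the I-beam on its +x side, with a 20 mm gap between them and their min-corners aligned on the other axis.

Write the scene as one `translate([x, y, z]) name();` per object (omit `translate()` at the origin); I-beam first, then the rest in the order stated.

I_beam();
translate([951, 0, 0]) fence_section();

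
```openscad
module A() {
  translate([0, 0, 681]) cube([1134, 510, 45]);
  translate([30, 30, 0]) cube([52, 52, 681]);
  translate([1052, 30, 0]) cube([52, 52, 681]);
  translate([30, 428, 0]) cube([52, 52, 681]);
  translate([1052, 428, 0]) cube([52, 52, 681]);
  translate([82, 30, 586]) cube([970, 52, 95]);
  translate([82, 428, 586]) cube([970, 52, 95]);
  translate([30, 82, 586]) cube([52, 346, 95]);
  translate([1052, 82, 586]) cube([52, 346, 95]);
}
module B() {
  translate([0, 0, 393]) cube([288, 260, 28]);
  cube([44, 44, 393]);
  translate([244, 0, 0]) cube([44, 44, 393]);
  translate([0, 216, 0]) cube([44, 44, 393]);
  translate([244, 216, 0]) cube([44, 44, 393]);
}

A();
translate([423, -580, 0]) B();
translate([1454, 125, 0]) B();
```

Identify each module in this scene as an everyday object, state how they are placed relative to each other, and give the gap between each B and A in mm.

A is a table. B is a stool. Two stools sit around the table at the −y, +x sides. The gap between each stool and the table is 320 mm.

Each stool's nearest face is 320 mm from the table's bounding box.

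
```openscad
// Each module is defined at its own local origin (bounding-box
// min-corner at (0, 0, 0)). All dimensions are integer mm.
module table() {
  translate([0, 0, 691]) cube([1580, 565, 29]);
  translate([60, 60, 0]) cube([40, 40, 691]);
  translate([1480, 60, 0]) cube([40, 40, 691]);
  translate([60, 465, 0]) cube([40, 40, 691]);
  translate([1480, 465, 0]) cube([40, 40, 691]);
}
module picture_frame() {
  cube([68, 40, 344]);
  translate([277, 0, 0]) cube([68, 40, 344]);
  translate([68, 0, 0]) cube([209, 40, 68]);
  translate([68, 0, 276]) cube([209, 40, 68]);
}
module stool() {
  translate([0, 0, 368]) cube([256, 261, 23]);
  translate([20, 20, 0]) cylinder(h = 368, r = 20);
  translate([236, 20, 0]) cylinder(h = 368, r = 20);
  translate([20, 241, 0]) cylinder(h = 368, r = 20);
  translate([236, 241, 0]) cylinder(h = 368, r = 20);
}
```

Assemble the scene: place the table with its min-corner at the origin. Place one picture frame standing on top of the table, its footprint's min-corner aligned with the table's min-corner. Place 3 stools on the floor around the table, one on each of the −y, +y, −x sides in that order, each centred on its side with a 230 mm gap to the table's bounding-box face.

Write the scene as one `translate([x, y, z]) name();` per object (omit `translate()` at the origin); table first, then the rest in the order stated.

table();
translate([0, 0, 720]) picture_frame();
translate([662, -491, 0]) stool();
translate([662, 795, 0]) stool();
translate([-486, 152, 0]) stool();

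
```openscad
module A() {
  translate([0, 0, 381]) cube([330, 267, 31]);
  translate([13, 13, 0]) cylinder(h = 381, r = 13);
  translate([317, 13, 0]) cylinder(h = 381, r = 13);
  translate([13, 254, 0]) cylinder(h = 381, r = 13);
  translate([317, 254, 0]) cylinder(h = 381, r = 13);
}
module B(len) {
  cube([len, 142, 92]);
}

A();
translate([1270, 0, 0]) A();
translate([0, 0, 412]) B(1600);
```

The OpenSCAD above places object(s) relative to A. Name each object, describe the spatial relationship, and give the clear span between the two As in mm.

A is a stool. B is a beam. A beam spans the tops of two stools. The clear span between the two stools is 940 mm.

Second stool starts at x = 1270; first ends at x = 330; clear span = 1270 − 330 = 940 mm.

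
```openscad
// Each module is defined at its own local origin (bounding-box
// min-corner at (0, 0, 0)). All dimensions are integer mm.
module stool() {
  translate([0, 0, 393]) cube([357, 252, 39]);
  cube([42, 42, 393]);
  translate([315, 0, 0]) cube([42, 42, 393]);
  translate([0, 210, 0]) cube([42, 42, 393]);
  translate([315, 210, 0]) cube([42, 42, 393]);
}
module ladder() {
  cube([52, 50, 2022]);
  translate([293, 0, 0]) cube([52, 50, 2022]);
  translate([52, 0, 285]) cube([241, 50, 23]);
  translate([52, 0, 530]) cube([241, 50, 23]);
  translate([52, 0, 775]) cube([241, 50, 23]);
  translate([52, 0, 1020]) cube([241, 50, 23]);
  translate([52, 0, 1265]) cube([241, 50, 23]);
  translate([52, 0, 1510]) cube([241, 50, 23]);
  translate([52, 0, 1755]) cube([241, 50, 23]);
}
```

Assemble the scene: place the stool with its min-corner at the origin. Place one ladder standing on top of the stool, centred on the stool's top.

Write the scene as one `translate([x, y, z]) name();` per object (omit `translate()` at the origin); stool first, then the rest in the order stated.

stool();
translate([6, 101, 432]) ladder();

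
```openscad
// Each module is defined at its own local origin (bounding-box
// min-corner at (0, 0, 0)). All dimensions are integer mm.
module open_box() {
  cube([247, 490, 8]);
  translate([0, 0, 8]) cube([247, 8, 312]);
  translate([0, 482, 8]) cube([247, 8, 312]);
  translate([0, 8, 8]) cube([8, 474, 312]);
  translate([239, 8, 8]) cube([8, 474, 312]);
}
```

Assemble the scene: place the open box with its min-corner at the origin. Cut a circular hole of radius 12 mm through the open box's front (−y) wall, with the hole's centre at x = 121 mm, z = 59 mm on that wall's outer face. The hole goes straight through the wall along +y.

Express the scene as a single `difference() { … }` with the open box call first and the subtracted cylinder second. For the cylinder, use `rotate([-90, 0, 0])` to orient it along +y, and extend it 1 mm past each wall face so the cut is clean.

difference() {
  open_box();
  translate([121, -1, 59]) rotate([-90, 0, 0]) cylinder(h = 10, r = 12);
}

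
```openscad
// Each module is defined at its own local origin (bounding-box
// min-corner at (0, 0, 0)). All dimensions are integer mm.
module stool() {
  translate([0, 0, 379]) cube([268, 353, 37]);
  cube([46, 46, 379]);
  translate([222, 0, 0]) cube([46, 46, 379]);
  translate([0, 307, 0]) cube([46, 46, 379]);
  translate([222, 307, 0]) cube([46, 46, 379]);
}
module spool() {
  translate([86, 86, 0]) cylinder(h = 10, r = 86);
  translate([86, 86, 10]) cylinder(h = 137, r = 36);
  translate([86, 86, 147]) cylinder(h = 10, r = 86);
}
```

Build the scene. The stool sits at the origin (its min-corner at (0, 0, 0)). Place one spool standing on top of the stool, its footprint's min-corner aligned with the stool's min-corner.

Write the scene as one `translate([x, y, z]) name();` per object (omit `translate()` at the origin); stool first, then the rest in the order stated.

stool();
translate([0, 0, 416]) spool();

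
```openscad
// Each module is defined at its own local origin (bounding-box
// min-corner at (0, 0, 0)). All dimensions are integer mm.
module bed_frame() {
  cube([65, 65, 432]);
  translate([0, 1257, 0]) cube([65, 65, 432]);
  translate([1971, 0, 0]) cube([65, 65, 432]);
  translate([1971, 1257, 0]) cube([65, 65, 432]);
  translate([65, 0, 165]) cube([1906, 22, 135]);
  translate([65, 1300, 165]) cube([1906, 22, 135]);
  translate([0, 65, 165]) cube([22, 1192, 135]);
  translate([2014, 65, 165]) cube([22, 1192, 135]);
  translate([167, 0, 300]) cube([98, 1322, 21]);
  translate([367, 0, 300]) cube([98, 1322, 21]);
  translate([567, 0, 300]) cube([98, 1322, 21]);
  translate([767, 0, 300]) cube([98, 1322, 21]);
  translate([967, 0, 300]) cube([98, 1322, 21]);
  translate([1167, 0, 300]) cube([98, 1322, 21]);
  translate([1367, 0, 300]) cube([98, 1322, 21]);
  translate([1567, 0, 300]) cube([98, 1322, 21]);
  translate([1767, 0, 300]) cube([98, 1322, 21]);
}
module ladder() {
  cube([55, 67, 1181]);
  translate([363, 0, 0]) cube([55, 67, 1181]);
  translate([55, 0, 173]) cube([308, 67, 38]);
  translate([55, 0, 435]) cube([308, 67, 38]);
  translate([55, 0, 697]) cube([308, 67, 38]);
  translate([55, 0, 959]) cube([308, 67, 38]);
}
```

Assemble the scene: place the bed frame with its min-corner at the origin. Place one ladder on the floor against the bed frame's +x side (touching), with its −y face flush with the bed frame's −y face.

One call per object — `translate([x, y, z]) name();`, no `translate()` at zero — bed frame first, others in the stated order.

bed_frame();
translate([2036, 0, 0]) ladder();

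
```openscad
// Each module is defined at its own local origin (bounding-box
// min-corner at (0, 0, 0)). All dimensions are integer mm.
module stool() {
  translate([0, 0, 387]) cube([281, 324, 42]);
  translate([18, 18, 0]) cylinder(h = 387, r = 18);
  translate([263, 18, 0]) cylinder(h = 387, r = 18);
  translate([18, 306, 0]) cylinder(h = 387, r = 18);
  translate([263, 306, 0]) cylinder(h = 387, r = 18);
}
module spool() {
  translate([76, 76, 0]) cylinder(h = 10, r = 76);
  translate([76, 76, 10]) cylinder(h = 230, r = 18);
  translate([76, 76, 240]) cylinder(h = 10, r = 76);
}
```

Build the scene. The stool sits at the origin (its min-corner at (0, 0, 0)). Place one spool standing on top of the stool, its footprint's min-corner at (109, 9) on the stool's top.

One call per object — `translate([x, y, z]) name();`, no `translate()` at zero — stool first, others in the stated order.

stool();
translate([109, 9, 429]) spool();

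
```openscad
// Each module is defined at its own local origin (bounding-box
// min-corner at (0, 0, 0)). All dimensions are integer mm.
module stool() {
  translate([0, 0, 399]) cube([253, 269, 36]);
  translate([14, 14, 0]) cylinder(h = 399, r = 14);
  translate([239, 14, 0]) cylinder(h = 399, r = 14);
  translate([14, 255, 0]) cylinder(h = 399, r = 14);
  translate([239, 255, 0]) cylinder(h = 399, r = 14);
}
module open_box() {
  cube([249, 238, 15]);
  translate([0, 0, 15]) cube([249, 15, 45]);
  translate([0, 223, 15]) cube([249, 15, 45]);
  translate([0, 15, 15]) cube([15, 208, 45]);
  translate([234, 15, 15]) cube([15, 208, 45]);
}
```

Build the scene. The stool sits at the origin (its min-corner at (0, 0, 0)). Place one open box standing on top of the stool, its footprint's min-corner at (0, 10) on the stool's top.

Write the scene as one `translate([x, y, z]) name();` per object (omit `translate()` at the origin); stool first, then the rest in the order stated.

stool();
translate([0, 10, 435]) open_box();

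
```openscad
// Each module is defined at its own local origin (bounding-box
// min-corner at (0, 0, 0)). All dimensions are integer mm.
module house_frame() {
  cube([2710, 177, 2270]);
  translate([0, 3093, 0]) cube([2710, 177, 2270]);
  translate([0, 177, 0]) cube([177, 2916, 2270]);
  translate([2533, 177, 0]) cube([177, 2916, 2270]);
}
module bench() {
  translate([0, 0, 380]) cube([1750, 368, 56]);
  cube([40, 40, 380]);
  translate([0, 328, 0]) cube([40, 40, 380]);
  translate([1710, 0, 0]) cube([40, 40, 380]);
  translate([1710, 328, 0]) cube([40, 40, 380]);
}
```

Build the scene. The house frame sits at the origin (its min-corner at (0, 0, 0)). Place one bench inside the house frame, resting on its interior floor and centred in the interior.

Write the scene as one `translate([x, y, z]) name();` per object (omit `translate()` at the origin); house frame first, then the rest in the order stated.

house_frame();
translate([480, 1451, 0]) bench();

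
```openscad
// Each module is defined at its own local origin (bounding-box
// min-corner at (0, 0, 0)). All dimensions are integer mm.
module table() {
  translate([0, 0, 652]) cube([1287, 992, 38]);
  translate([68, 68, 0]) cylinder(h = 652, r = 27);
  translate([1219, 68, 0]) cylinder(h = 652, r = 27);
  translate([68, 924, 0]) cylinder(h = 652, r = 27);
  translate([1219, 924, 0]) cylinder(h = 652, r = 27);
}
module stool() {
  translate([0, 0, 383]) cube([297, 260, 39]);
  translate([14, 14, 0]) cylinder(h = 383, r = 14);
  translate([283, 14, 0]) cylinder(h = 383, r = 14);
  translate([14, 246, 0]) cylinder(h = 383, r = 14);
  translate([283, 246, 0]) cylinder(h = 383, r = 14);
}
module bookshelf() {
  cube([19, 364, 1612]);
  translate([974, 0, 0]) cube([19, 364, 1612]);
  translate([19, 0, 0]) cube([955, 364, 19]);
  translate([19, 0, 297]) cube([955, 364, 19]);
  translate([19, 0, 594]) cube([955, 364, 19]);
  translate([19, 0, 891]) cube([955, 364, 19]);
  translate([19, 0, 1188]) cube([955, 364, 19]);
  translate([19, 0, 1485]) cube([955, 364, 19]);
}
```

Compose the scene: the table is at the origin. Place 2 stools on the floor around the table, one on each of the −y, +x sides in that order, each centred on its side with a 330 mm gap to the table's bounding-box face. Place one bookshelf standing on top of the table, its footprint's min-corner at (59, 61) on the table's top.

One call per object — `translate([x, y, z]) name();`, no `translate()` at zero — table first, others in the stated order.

table();
translate([495, -590, 0]) stool();
translate([1617, 366, 0]) stool();
translate([59, 61, 690]) bookshelf();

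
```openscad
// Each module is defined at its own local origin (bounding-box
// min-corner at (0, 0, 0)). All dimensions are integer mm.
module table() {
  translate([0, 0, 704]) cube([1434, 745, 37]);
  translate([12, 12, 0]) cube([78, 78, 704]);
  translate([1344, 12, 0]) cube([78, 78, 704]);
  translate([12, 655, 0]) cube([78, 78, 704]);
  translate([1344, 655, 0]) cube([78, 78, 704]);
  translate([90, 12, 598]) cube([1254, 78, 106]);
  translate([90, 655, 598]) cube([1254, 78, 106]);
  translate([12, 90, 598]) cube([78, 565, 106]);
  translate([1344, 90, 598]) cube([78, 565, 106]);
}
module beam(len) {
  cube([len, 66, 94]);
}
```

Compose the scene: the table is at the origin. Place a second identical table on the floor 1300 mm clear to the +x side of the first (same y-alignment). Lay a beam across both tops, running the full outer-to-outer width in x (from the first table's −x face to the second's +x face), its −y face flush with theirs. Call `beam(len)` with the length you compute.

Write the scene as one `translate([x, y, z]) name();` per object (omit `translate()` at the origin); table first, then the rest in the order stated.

table();
translate([2734, 0, 0]) table();
translate([0, 0, 741]) beam(4168);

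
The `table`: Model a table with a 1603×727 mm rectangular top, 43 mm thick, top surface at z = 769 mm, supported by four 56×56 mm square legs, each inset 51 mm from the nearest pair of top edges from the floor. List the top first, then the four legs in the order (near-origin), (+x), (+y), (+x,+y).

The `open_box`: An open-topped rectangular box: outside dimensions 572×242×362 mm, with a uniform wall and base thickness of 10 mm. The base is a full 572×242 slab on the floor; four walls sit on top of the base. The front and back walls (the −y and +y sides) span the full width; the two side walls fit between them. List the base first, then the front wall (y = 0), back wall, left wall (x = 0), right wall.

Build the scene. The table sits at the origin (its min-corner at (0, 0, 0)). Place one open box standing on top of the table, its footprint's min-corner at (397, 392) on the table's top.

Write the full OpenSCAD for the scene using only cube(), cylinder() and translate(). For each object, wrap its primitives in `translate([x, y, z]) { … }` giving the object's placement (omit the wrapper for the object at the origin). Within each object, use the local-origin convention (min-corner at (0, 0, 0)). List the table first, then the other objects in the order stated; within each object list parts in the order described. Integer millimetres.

translate([0, 0, 726]) cube([1603, 727, 43]);
translate([51, 51, 0]) cube([56, 56, 726]);
translate([1496, 51, 0]) cube([56, 56, 726]);
translate([51, 620, 0]) cube([56, 56, 726]);
translate([1496, 620, 0]) cube([56, 56, 726]);
translate([397, 392, 769]) {
  cube([572, 242, 10]);
  translate([0, 0, 10]) cube([572, 10, 352]);
  translate([0, 232, 10]) cube([572, 10, 352]);
  translate([0, 10, 10]) cube([10, 222, 352]);
  translate([562, 10, 10]) cube([10, 222, 352]);
}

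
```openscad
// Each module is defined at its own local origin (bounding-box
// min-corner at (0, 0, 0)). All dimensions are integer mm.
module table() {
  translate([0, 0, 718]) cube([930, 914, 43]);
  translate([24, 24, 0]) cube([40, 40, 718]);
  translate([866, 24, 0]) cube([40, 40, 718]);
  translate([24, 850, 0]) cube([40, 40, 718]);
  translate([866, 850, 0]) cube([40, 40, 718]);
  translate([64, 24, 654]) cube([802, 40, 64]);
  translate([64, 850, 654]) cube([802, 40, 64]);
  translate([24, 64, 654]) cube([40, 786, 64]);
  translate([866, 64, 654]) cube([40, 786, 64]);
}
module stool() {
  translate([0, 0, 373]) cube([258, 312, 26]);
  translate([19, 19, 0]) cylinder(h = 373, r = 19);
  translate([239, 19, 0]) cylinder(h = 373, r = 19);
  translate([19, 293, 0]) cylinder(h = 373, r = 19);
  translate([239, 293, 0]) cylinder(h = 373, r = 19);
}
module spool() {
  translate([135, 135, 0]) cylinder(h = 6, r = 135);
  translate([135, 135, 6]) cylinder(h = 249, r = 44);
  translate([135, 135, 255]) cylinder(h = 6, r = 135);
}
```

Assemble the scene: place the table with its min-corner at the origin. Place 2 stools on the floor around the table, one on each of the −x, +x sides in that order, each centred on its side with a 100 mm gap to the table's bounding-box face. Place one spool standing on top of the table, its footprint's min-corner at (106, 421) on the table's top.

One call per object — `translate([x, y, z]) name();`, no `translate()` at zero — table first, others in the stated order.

table();
translate([-358, 301, 0]) stool();
translate([1030, 301, 0]) stool();
translate([106, 421, 761]) spool();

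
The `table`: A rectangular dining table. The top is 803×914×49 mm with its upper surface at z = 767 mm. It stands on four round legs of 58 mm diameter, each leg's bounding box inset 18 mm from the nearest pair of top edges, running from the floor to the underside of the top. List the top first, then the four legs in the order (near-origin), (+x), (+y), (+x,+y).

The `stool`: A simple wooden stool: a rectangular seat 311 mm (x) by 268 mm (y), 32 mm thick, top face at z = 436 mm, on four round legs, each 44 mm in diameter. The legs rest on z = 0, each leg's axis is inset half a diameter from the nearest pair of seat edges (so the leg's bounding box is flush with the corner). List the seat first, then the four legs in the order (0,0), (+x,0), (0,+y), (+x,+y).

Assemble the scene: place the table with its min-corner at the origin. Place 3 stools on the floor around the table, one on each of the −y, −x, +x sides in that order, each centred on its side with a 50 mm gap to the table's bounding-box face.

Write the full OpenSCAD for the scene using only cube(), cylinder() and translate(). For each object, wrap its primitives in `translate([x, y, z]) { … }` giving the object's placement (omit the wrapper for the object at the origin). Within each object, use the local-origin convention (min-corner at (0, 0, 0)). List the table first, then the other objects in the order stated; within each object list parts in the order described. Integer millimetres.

translate([0, 0, 718]) cube([803, 914, 49]);
translate([47, 47, 0]) cylinder(h = 718, r = 29);
translate([756, 47, 0]) cylinder(h = 718, r = 29);
translate([47, 867, 0]) cylinder(h = 718, r = 29);
translate([756, 867, 0]) cylinder(h = 718, r = 29);
translate([246, -318, 0]) {
  translate([0, 0, 404]) cube([311, 268, 32]);
  translate([22, 22, 0]) cylinder(h = 404, r = 22);
  translate([289, 22, 0]) cylinder(h = 404, r = 22);
  translate([22, 246, 0]) cylinder(h = 404, r = 22);
  translate([289, 246, 0]) cylinder(h = 404, r = 22);
}
translate([-361, 323, 0]) {
  translate([0, 0, 404]) cube([311, 268, 32]);
  translate([22, 22, 0]) cylinder(h = 404, r = 22);
  translate([289, 22, 0]) cylinder(h = 404, r = 22);
  translate([22, 246, 0]) cylinder(h = 404, r = 22);
  translate([289, 246, 0]) cylinder(h = 404, r = 22);
}
translate([853, 323, 0]) {
  translate([0, 0, 404]) cube([311, 268, 32]);
  translate([22, 22, 0]) cylinder(h = 404, r = 22);
  translate([289, 22, 0]) cylinder(h = 404, r = 22);
  translate([22, 246, 0]) cylinder(h = 404, r = 22);
  translate([289, 246, 0]) cylinder(h = 404, r = 22);
}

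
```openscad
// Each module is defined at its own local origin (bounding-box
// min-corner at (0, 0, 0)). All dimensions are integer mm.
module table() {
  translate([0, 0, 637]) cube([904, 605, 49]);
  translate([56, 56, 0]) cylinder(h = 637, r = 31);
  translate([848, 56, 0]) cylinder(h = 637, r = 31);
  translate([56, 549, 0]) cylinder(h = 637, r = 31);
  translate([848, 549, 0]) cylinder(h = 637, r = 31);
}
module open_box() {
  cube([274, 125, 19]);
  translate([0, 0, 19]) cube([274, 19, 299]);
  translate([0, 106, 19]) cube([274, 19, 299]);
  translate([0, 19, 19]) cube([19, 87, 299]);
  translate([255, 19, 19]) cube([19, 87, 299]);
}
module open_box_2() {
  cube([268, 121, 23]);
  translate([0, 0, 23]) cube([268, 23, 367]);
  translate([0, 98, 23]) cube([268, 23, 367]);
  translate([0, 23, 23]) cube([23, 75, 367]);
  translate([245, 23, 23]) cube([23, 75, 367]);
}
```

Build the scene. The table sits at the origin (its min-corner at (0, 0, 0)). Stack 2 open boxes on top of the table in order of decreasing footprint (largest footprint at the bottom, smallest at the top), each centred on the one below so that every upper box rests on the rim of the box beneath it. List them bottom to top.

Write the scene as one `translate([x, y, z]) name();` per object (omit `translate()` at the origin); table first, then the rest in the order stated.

table();
translate([315, 240, 686]) open_box();
translate([318, 242, 1004]) open_box_2();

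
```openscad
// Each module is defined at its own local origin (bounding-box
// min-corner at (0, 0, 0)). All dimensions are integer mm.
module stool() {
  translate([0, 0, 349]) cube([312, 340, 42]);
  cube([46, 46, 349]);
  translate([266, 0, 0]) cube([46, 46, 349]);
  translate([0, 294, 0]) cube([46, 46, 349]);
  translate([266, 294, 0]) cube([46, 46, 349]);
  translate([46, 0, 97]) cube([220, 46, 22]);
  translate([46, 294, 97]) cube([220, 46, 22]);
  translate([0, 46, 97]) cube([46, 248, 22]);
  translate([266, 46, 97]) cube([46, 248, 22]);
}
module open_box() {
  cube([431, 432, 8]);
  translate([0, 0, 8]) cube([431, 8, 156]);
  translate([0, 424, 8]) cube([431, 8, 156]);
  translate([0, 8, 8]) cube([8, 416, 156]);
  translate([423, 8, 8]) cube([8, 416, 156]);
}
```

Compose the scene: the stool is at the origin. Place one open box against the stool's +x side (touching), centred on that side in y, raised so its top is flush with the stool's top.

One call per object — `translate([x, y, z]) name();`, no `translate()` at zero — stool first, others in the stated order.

stool();
translate([312, -46, 227]) open_box();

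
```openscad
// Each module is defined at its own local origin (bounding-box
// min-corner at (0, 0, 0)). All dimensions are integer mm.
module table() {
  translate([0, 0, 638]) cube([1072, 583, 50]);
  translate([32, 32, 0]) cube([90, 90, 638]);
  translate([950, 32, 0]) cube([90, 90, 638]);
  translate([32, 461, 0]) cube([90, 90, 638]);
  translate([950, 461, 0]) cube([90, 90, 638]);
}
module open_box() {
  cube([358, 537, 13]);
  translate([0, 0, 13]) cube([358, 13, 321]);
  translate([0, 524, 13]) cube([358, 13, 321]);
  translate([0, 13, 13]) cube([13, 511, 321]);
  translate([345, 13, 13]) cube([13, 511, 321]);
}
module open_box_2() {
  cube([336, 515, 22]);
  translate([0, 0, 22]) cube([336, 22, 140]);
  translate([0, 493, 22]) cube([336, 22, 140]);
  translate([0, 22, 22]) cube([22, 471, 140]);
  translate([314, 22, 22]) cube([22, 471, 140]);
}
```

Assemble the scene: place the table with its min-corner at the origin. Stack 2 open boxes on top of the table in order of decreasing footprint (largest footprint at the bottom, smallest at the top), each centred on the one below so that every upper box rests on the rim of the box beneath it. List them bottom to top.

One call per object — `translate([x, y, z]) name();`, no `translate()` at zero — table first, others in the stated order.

table();
translate([357, 23, 688]) open_box();
translate([368, 34, 1022]) open_box_2();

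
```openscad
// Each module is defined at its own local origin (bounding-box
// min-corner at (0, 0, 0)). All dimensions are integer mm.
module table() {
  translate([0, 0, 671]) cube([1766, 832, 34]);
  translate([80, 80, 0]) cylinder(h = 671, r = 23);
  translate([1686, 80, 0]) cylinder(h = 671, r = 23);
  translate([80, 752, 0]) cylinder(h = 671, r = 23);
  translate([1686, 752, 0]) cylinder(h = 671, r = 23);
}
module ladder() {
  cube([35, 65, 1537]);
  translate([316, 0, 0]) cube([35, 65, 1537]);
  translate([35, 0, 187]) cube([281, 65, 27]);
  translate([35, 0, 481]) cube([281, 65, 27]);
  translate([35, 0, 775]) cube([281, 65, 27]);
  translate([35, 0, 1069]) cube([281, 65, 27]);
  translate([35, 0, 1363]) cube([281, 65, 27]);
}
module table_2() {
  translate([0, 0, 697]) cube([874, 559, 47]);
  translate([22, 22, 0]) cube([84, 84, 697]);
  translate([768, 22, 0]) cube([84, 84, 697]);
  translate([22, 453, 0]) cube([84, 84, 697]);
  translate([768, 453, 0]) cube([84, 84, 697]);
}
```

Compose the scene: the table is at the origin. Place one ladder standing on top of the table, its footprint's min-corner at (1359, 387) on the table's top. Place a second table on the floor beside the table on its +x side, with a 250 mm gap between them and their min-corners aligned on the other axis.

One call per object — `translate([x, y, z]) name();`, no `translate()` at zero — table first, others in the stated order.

table();
translate([1359, 387, 705]) ladder();
translate([2016, 0, 0]) table_2();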